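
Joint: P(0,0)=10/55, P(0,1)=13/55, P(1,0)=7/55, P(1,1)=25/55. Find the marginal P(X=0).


P(X=0) = P(0,0)+P(0,1) = 10/55 + 13/55 = 23/55

23/55


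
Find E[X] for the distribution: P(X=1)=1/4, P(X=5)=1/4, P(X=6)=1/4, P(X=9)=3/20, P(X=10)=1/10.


E[X] = sum(x * P(x))
= 1*1/4 + 5*1/4 + 6*1/4 + 9*3/20 + 10*1/10
= 107/20

107/20


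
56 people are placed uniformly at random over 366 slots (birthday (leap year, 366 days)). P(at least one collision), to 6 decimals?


P(all different) = prod((366-i)/366 for i=0..55) = 0.011818
P(at least one match) = 1 - 0.011818 = 0.988182

0.988182


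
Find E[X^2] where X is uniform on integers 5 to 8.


E[X^2] = (1/4) * sum(x^2 for x=5..8)
= 174/4 = 87/2

87/2


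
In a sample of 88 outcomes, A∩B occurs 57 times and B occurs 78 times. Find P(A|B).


P(A|B) = P(A∩B)/P(B) = (57/88)/(78/88) = 57/78 = 19/26

19/26


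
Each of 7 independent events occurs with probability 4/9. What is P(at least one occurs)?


P(at least one) = 1 - P(none)
P(none) = (1 - 4/9)^7 = (5/9)^7 = 78125/4782969
P(at least one) = 1 - 78125/4782969 = 4704844/4782969

4704844/4782969


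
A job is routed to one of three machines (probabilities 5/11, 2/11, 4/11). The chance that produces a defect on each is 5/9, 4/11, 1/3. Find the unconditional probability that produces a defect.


P(A) = P(A|B1)P(B1) + P(A|B2)P(B2) + P(A|B3)P(B3)
= 5/9*5/11 + 4/11*2/11 + 1/3*4/11
= 25/99 + 8/121 + 4/33 = 479/1089

479/1089


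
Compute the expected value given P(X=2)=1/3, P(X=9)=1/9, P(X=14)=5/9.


E[X] = sum(x * P(x))
= 2*1/3 + 9*1/9 + 14*5/9
= 85/9

85/9


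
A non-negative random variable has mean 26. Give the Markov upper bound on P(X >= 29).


Markov: P(X >= a) <= E[X]/a
P(X >= 29) <= 26/29

26/29


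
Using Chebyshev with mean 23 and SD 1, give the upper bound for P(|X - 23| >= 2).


k = 2/1 = 2
Chebyshev: P(|X-mu| >= k*sigma) <= 1/k^2 = 1/2^2 = 1/4

1/4


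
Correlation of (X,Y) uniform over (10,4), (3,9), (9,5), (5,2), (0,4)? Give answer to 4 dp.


Cov(X,Y) = -1.5200, Var(X) = 13.8400, Var(Y) = 5.3600
rho = Cov/(sqrt(VarX)*sqrt(VarY)) = -0.1765

-0.1765


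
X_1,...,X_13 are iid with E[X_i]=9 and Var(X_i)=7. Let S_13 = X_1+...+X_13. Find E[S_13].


E[S_n] = n*E[X_1] = 13*9 = 117

117


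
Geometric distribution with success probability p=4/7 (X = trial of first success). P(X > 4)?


P(X > 4) = P(first 4 trials all fail) = (1-p)^4 = (3/7)^4 = 81/2401

81/2401


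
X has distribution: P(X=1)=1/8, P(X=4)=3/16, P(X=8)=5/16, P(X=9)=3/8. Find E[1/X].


E[1/X] = sum(g(x)*P(x))
= 1*1/8 + 1/4*3/16 + 1/8*5/16 + 1/9*3/8
= 97/384

97/384


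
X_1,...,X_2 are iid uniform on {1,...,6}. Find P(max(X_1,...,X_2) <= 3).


P(max <= 3) = P(all X_i <= 3) = (P(X_1 <= 3))^2
= (3/6)^2 = (1/2)^2 = 1/4

1/4


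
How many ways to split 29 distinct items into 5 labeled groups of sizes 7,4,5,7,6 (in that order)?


29! = 8841761993739701954543616000000
Denominator: 7!=5040 * 4!=24 * 5!=120 * 7!=5040 * 6!=720
Coefficient = 8841761993739701954543616000000 / 52672757760000 = 167862142970121600

167862142970121600


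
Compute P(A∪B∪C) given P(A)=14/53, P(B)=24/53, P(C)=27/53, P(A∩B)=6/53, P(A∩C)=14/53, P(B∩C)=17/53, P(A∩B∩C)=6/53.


P(A∪B∪C) = P(A)+P(B)+P(C) - P(AB)-P(AC)-P(BC) + P(ABC)
= 14/53+24/53+27/53 - 6/53-14/53-17/53 + 6/53
= 34/53

34/53


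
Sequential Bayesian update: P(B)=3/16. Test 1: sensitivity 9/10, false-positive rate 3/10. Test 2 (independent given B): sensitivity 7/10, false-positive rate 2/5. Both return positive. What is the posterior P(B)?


After test 1: P(+) = 9/10*3/16 + 3/10*13/16 = 33/80
P(B|+) = (27/160)/(33/80) = 9/22
After test 2 (use post1 as new prior): P(+) = 7/10*9/22 + 2/5*13/22 = 23/44
P(B|+,+) = (63/220)/(23/44) = 63/115

63/115


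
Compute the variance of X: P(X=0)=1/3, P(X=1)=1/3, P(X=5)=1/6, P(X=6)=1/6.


E[X] = 13/6, E[X^2] = 21/2
Var(X) = E[X^2] - (E[X])^2 = 21/2 - (13/6)^2 = 209/36

209/36


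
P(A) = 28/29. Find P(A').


P(A') = 1 - P(A) = 1 - 28/29 = 1/29

1/29


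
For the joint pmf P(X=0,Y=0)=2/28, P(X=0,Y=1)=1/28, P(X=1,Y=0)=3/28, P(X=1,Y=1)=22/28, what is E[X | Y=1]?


P(Y=1) = 23/28
E[X|Y=1] = (0*1 + 1*22)/23 = 22/23

22/23


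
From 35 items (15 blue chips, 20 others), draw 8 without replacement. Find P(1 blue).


P(X=1) = C(15,1)*C(20,7) / C(35,8)
= 15*77520 / 23535820
= 1162800/23535820 = 3420/69223

3420/69223


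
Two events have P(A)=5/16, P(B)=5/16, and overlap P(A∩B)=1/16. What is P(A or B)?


P(A∪B) = P(A) + P(B) - P(A∩B)
= 5/16 + 5/16 - 1/16 = 9/16

9/16


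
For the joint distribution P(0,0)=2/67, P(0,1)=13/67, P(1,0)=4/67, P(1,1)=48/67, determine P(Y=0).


P(Y=0) = P(0,0)+P(1,0) = 2/67 + 4/67 = 6/67

6/67


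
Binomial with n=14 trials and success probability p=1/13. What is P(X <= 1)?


P(X<=1) = P(X=0) + P(X=1)
= 1283918464548864/3937376385699289 + 1497904875307008/3937376385699289
= 213986410758144/302875106592253

213986410758144/302875106592253


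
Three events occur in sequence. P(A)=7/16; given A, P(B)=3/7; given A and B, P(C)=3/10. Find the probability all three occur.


P(A∩B∩C) = P(A) * P(B|A) * P(C|A∩B)
= 7/16 * 3/7 * 3/10
= 3/16 * 3/10 = 9/160

9/160


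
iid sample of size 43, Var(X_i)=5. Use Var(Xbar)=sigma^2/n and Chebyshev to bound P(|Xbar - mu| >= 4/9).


Var(Xbar) = Var(X)/n = 5/43
Chebyshev: P(|Xbar-mu| >= 4/9) <= Var(Xbar)/(4/9)^2 = (5/43)/(16/81) = 405/688

405/688


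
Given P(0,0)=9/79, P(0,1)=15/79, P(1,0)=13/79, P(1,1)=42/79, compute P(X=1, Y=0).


Read from table: P(X=1, Y=0) = 13/79

13/79


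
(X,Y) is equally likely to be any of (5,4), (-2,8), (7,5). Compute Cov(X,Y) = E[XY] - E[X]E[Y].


E[X]=10/3, E[Y]=17/3, E[XY]=13
Cov(X,Y) = E[XY] - E[X]E[Y] = 13 - 10/3*17/3 = -53/9

-53/9


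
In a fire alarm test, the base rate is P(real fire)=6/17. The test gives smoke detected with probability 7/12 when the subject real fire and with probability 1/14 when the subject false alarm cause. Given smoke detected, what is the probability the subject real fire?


P(A) = P(A|B)P(B) + P(A|B')P(B') = 7/12*6/17 + 1/14*11/17 = 30/119
P(B|A) = P(A|B)P(B)/P(A) = (7/34)/(30/119) = 49/60

49/60


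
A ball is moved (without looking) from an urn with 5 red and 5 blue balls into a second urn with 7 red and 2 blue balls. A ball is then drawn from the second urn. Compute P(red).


P(transfer red) = 5/10 = 1/2; P(transfer blue) = 1/2
If red transferred: Urn II has 8 red of 10, so P(red|red moved) = 4/5
If blue transferred: Urn II has 7 red of 10, so P(red|blue moved) = 7/10
By total probability: P(red) = 1/2*4/5 + 1/2*7/10 = 3/4

3/4


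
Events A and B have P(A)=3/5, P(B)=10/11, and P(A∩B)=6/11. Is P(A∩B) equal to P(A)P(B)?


P(A)*P(B) = 3/5*10/11 = 6/11
P(A∩B) = 6/11, which equals P(A)P(B), so independent

Yes, A and B are independent


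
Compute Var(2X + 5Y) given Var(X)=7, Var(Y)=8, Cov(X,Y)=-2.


Var(2X + 5Y) = 2^2*Var(X) + 5^2*Var(Y) + 2*2*5*Cov(X,Y)
= 4*7 + 25*8 + 20*(-2)
= 28 + 200 - 40 = 188

188


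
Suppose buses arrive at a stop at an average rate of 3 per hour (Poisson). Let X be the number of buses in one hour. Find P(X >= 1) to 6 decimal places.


P(X>=1) = 1 - P(X<=0) = 1 - (e^(-3)*3^0/0!)
≈ 1 - 0.0497870684 = 0.9502129316
≈ 0.950213

0.950213


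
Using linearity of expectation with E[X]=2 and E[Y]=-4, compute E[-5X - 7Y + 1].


E[-5X - 7Y + 1] = -5*E[X] - 7*E[Y] + 1
= (-5)*(2) + (-7)*(-4) + (1)
= -10 + 28 + 1 = 19

19


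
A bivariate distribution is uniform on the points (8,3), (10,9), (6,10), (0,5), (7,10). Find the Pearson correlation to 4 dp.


Cov(X,Y) = 2.9200, Var(X) = 11.3600, Var(Y) = 8.2400
rho = Cov/(sqrt(VarX)*sqrt(VarY)) = 0.3018

0.3018


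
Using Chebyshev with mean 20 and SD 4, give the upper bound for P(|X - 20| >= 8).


k = 8/4 = 2
Chebyshev: P(|X-mu| >= k*sigma) <= 1/k^2 = 1/2^2 = 1/4

1/4


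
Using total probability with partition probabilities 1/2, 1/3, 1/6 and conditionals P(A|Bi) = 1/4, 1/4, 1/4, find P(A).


P(A) = P(A|B1)P(B1) + P(A|B2)P(B2) + P(A|B3)P(B3)
= 1/4*1/2 + 1/4*1/3 + 1/4*1/6
= 1/8 + 1/12 + 1/24 = 1/4

1/4


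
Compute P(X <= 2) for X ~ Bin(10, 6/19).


P(X<=2) = P(X=0) + P(X=1) + P(X=2)
= 137858491849/6131066257801 + 636269962380/6131066257801 + 1321483768020/6131066257801
= 2095612222249/6131066257801

2095612222249/6131066257801


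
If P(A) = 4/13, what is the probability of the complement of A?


P(A') = 1 - P(A) = 1 - 4/13 = 9/13

9/13


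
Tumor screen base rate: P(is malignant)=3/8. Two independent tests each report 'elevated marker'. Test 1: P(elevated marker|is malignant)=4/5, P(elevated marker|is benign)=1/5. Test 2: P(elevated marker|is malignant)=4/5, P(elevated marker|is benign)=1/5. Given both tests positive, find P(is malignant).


After test 1: P(+) = 4/5*3/8 + 1/5*5/8 = 17/40
P(B|+) = (3/10)/(17/40) = 12/17
After test 2 (use post1 as new prior): P(+) = 4/5*12/17 + 1/5*5/17 = 53/85
P(B|+,+) = (48/85)/(53/85) = 48/53

48/53


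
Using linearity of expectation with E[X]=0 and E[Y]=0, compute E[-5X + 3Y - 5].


E[-5X + 3Y - 5] = -5*E[X] + 3*E[Y] - 5
= (-5)*(0) + (3)*(0) + (-5)
= 0 + 0 - 5 = -5

-5


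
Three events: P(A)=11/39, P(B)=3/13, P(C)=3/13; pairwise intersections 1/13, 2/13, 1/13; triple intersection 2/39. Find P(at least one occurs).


P(A∪B∪C) = P(A)+P(B)+P(C) - P(AB)-P(AC)-P(BC) + P(ABC)
= 11/39+3/13+3/13 - 1/13-2/13-1/13 + 2/39
= 19/39

19/39


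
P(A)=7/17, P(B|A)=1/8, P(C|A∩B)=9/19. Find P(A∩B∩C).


P(A∩B∩C) = P(A) * P(B|A) * P(C|A∩B)
= 7/17 * 1/8 * 9/19
= 7/136 * 9/19 = 63/2584

63/2584


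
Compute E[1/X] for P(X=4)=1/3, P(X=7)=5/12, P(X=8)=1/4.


E[1/X] = sum(g(x)*P(x))
= 1/4*1/3 + 1/7*5/12 + 1/8*1/4
= 39/224

39/224


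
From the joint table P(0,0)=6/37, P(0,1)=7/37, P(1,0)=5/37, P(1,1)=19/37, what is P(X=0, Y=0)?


Read from table: P(X=0, Y=0) = 6/37

6/37


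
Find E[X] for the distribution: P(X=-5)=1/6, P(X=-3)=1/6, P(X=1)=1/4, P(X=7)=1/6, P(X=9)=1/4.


E[X] = sum(x * P(x))
= -5*1/6 - 3*1/6 + 1*1/4 + 7*1/6 + 9*1/4
= 7/3

7/3


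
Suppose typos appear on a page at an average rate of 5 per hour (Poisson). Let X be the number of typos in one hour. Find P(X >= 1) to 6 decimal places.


P(X>=1) = 1 - P(X<=0) = 1 - (e^(-5)*5^0/0!)
≈ 1 - 0.0067379470 = 0.9932620530
≈ 0.993262

0.993262


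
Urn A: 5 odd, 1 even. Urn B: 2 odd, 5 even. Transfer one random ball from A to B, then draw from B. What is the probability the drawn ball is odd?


P(transfer odd) = 5/6; P(transfer even) = 1/6
If odd transferred: Urn II has 3 odd of 8, so P(odd|odd moved) = 3/8
If even transferred: Urn II has 2 odd of 8, so P(odd|even moved) = 1/4
By total probability: P(odd) = 5/6*3/8 + 1/6*1/4 = 17/48

17/48


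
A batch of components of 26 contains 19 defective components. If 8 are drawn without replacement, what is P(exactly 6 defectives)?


P(X=6) = C(19,6)*C(7,2) / C(26,8)
= 27132*21 / 1562275
= 569772/1562275 = 29988/82225

29988/82225


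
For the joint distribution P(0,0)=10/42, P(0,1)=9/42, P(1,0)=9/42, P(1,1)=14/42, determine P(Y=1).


P(Y=1) = P(0,1)+P(1,1) = 9/42 + 14/42 = 23/42

23/42


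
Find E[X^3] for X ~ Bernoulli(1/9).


For Bernoulli: X in {0,1}
E[X^3] = 0^3*(1-1/9) + 1^3*1/9 = 1/9

1/9


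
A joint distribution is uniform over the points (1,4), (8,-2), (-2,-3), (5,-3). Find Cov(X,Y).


E[X]=3, E[Y]=-1, E[XY]=-21/4
Cov(X,Y) = E[XY] - E[X]E[Y] = -21/4 - 3*-1 = -9/4

-9/4


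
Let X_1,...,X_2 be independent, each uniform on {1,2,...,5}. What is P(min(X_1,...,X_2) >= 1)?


P(min >= 1) = P(all X_i >= 1) = (P(X_1 >= 1))^2
= (5/5)^2 = 1^2 = 1

1


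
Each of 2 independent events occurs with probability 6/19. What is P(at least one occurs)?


P(at least one) = 1 - P(none)
P(none) = (1 - 6/19)^2 = (13/19)^2 = 169/361
P(at least one) = 1 - 169/361 = 192/361

192/361


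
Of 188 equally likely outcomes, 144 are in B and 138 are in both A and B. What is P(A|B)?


P(A|B) = P(A∩B)/P(B) = (138/188)/(144/188) = 138/144 = 23/24

23/24


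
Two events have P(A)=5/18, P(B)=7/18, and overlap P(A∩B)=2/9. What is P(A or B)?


P(A∪B) = P(A) + P(B) - P(A∩B)
= 5/18 + 7/18 - 2/9 = 4/9

4/9


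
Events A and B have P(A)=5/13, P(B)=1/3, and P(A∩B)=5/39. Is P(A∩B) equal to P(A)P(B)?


P(A)*P(B) = 5/13*1/3 = 5/39
P(A∩B) = 5/39, which equals P(A)P(B), so independent

Yes, A and B are independent


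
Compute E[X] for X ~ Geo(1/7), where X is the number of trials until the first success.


For geometric (trials until first success), E[X] = 1/p = 1/(1/7) = 7

7


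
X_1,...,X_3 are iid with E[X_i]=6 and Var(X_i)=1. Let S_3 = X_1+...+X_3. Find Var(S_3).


By independence, Var(S_n) = n*Var(X_1) = 3*1 = 3

3


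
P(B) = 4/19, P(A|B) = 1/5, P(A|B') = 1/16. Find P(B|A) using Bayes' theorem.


P(A) = P(A|B)P(B) + P(A|B')P(B') = 1/5*4/19 + 1/16*15/19 = 139/1520
P(B|A) = P(A|B)P(B)/P(A) = (4/95)/(139/1520) = 64/139

64/139


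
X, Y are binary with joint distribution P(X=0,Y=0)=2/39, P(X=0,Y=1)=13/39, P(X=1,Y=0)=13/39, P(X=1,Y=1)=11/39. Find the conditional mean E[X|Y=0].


P(Y=0) = 15/39
E[X|Y=0] = (0*2 + 1*13)/15 = 13/15

13/15


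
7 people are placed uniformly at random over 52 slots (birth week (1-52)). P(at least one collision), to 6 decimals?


P(all different) = prod((52-i)/52 for i=0..6) = 0.655863
P(at least one match) = 1 - 0.655863 = 0.344137

0.344137


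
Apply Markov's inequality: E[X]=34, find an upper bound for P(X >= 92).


Markov: P(X >= a) <= E[X]/a
P(X >= 92) <= 34/92 = 17/46

17/46


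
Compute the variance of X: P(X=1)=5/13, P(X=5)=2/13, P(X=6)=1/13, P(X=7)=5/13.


E[X] = 56/13, E[X^2] = 336/13
Var(X) = E[X^2] - (E[X])^2 = 336/13 - (56/13)^2 = 1232/169

1232/169


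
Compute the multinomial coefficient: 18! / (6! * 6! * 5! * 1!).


18! = 6402373705728000
Denominator: 6!=720 * 6!=720 * 5!=120 * 1!=1
Coefficient = 6402373705728000 / 62208000 = 102918816

102918816


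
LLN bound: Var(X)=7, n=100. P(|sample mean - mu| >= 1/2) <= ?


Var(Xbar) = Var(X)/n = 7/100
Chebyshev: P(|Xbar-mu| >= 1/2) <= Var(Xbar)/(1/2)^2 = (7/100)/(1/4) = 7/25

7/25


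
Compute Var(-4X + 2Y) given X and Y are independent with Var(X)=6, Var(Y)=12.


Independence => Cov(X,Y)=0
Var(-4X + 2Y) = (-4)^2*Var(X) + 2^2*Var(Y)
= 16*6 + 4*12 = 144

144


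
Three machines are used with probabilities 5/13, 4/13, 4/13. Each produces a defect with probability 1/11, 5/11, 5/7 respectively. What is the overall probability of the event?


P(A) = P(A|B1)P(B1) + P(A|B2)P(B2) + P(A|B3)P(B3)
= 1/11*5/13 + 5/11*4/13 + 5/7*4/13
= 5/143 + 20/143 + 20/91 = 395/1001

395/1001


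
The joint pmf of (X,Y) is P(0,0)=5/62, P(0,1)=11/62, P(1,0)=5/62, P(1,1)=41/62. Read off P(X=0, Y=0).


Read from table: P(X=0, Y=0) = 5/62

5/62


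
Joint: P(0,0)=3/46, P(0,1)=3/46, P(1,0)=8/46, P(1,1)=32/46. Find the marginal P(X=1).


P(X=1) = P(1,0)+P(1,1) = 8/46 + 32/46 = 40/46 = 20/23

20/23


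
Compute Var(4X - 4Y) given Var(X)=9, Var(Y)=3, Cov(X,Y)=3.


Var(4X - 4Y) = 4^2*Var(X) + (-4)^2*Var(Y) + 2*4*(-4)*Cov(X,Y)
= 16*9 + 16*3 - 32*3
= 144 + 48 - 96 = 96

96


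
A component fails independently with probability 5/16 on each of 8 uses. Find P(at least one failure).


P(at least one) = 1 - P(none)
P(none) = (1 - 5/16)^8 = (11/16)^8 = 214358881/4294967296
P(at least one) = 1 - 214358881/4294967296 = 4080608415/4294967296

4080608415/4294967296


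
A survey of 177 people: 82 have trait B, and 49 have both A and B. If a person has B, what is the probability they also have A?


P(A|B) = P(A∩B)/P(B) = (49/177)/(82/177) = 49/82

49/82


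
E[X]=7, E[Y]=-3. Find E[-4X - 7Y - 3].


E[-4X - 7Y - 3] = -4*E[X] - 7*E[Y] - 3
= (-4)*(7) + (-7)*(-3) + (-3)
= -28 + 21 - 3 = -10

-10


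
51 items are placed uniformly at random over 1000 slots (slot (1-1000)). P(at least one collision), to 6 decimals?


P(all different) = prod((1000-i)/1000 for i=0..50) = 0.273345
P(at least one match) = 1 - 0.273345 = 0.726655

0.726655


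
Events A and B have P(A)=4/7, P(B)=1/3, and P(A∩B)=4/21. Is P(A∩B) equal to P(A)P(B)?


P(A)*P(B) = 4/7*1/3 = 4/21
P(A∩B) = 4/21, which equals P(A)P(B), so independent

Yes, A and B are independent


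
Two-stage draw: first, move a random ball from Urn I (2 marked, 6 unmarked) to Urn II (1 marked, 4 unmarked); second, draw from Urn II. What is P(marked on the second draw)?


P(transfer marked) = 2/8 = 1/4; P(transfer unmarked) = 3/4
If marked transferred: Urn II has 2 marked of 6, so P(marked|marked moved) = 1/3
If unmarked transferred: Urn II has 1 marked of 6, so P(marked|unmarked moved) = 1/6
By total probability: P(marked) = 1/4*1/3 + 3/4*1/6 = 5/24

5/24


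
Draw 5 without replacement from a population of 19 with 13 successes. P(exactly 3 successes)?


P(X=3) = C(13,3)*C(6,2) / C(19,5)
= 286*15 / 11628
= 4290/11628 = 715/1938

715/1938


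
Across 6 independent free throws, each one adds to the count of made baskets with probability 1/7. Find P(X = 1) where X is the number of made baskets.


P(X=1) = C(6,1) * p^1 * (1-p)^5
= 6 * 1/7 * 7776/16807
= 46656/117649

46656/117649


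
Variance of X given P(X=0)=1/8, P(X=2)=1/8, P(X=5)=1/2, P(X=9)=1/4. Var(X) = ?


E[X] = 5, E[X^2] = 133/4
Var(X) = E[X^2] - (E[X])^2 = 133/4 - (5)^2 = 33/4

33/4


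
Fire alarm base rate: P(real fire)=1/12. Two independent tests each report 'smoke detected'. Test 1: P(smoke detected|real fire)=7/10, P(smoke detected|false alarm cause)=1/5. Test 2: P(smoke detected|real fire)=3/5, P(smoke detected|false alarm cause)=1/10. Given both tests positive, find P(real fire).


After test 1: P(+) = 7/10*1/12 + 1/5*11/12 = 29/120
P(B|+) = (7/120)/(29/120) = 7/29
After test 2 (use post1 as new prior): P(+) = 3/5*7/29 + 1/10*22/29 = 32/145
P(B|+,+) = (21/145)/(32/145) = 21/32

21/32


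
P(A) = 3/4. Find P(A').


P(A') = 1 - P(A) = 1 - 3/4 = 1/4

1/4


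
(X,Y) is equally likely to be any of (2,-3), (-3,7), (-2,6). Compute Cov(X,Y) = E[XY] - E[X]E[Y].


E[X]=-1, E[Y]=10/3, E[XY]=-13
Cov(X,Y) = E[XY] - E[X]E[Y] = -13 + 1*10/3 = -29/3

-29/3


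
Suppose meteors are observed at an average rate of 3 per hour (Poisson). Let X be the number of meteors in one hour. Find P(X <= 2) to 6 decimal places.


P(X<=2) = e^(-3)*3^0/0! + e^(-3)*3^1/1! + e^(-3)*3^2/2!
≈ 0.0497870684 + 0.1493612051 + 0.2240418077
= 0.4231900812
≈ 0.423190

0.423190


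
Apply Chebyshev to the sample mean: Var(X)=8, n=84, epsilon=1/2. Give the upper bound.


Var(Xbar) = Var(X)/n = 8/84
Chebyshev: P(|Xbar-mu| >= 1/2) <= Var(Xbar)/(1/2)^2 = (2/21)/(1/4) = 8/21

8/21


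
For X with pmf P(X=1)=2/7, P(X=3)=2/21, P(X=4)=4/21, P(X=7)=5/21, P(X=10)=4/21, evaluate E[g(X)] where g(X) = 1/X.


E[1/X] = sum(g(x)*P(x))
= 1*2/7 + 1/3*2/21 + 1/4*4/21 + 1/7*5/21 + 1/10*4/21
= 922/2205

922/2205


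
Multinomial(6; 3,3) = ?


6! = 720
Denominator: 3!=6 * 3!=6
Coefficient = 720 / 36 = 20

20


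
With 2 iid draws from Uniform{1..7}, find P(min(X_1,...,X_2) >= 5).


P(min >= 5) = P(all X_i >= 5) = (P(X_1 >= 5))^2
= (3/7)^2 = 9/49

9/49


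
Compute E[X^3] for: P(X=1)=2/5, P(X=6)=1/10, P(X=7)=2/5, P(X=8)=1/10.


E[X^3] = sum(x^3 * P(x))
= 1*2/5 + 216*1/10 + 343*2/5 + 512*1/10
= 1052/5

1052/5


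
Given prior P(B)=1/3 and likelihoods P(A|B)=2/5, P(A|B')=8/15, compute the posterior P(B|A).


P(A) = P(A|B)P(B) + P(A|B')P(B') = 2/5*1/3 + 8/15*2/3 = 22/45
P(B|A) = P(A|B)P(B)/P(A) = (2/15)/(22/45) = 3/11

3/11


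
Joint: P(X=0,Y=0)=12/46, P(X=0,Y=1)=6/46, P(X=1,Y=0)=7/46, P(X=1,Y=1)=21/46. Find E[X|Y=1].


P(Y=1) = 27/46
E[X|Y=1] = (0*6 + 1*21)/27 = 21/27 = 7/9

7/9


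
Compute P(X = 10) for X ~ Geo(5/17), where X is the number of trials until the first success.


P(X=10) = (1-p)^9 * p = (12/17)^9 * 5/17
= 5159780352/118587876497 * 5/17 = 25798901760/2015993900449

25798901760/2015993900449


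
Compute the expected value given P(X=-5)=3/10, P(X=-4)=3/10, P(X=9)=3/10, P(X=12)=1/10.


E[X] = sum(x * P(x))
= -5*3/10 - 4*3/10 + 9*3/10 + 12*1/10
= 6/5

6/5


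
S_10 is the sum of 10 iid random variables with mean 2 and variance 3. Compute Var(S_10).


By independence, Var(S_n) = n*Var(X_1) = 10*3 = 30

30


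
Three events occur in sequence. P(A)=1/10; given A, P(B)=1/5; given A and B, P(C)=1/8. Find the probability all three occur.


P(A∩B∩C) = P(A) * P(B|A) * P(C|A∩B)
= 1/10 * 1/5 * 1/8
= 1/50 * 1/8 = 1/400

1/400


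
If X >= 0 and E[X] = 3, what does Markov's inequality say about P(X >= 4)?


Markov: P(X >= a) <= E[X]/a
P(X >= 4) <= 3/4

3/4


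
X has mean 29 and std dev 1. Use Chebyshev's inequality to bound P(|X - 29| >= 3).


k = 3/1 = 3
Chebyshev: P(|X-mu| >= k*sigma) <= 1/k^2 = 1/3^2 = 1/9

1/9


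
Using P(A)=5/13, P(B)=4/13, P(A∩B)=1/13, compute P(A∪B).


P(A∪B) = P(A) + P(B) - P(A∩B)
= 5/13 + 4/13 - 1/13 = 8/13

8/13


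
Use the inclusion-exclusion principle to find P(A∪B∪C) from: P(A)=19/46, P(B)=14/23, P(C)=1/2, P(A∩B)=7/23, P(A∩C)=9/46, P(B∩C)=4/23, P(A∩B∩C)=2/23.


P(A∪B∪C) = P(A)+P(B)+P(C) - P(AB)-P(AC)-P(BC) + P(ABC)
= 19/46+14/23+1/2 - 7/23-9/46-4/23 + 2/23
= 43/46

43/46


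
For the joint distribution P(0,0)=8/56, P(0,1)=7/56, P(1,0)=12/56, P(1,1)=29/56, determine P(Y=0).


P(Y=0) = P(0,0)+P(1,0) = 8/56 + 12/56 = 20/56 = 5/14

5/14


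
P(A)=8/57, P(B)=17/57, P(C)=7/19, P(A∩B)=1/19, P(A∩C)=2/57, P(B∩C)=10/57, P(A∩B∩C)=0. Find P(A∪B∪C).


P(A∪B∪C) = P(A)+P(B)+P(C) - P(AB)-P(AC)-P(BC) + P(ABC)
= 8/57+17/57+7/19 - 1/19-2/57-10/57 + 0
= 31/57

31/57


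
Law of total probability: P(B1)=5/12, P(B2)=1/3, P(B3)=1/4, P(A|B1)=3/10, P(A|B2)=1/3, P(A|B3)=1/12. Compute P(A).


P(A) = P(A|B1)P(B1) + P(A|B2)P(B2) + P(A|B3)P(B3)
= 3/10*5/12 + 1/3*1/3 + 1/12*1/4
= 1/8 + 1/9 + 1/48 = 37/144

37/144


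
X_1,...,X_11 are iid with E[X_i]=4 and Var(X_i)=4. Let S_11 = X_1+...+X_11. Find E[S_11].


E[S_n] = n*E[X_1] = 11*4 = 44

44


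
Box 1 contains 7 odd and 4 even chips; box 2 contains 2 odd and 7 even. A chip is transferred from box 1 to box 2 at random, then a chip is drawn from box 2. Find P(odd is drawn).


P(transfer odd) = 7/11; P(transfer even) = 4/11
If odd transferred: Urn II has 3 odd of 10, so P(odd|odd moved) = 3/10
If even transferred: Urn II has 2 odd of 10, so P(odd|even moved) = 1/5
By total probability: P(odd) = 7/11*3/10 + 4/11*1/5 = 29/110

29/110


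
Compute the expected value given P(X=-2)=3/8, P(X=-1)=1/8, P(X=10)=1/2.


E[X] = sum(x * P(x))
= -2*3/8 - 1*1/8 + 10*1/2
= 33/8

33/8


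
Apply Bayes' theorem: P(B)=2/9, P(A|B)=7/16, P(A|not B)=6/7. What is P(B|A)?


P(A) = P(A|B)P(B) + P(A|B')P(B') = 7/16*2/9 + 6/7*7/9 = 55/72
P(B|A) = P(A|B)P(B)/P(A) = (7/72)/(55/72) = 7/55

7/55


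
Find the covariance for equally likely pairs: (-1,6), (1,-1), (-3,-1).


E[X]=-1, E[Y]=4/3, E[XY]=-4/3
Cov(X,Y) = E[XY] - E[X]E[Y] = -4/3 + 1*4/3 = 0

0


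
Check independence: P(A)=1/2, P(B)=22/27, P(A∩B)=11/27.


P(A)*P(B) = 1/2*22/27 = 11/27
P(A∩B) = 11/27, which equals P(A)P(B), so independent

Yes, A and B are independent


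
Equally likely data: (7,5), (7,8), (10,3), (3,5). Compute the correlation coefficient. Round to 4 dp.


Cov(X,Y) = -1.4375, Var(X) = 6.1875, Var(Y) = 3.1875
rho = Cov/(sqrt(VarX)*sqrt(VarY)) = -0.3237

-0.3237


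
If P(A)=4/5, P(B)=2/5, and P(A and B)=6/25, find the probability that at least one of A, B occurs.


P(A∪B) = P(A) + P(B) - P(A∩B)
= 4/5 + 2/5 - 6/25 = 24/25

24/25


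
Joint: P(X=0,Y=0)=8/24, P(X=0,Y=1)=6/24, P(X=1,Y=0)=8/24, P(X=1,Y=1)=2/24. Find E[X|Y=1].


P(Y=1) = 8/24
E[X|Y=1] = (0*6 + 1*2)/8 = 2/8 = 1/4

1/4


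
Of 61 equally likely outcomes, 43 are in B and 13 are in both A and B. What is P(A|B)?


P(A|B) = P(A∩B)/P(B) = (13/61)/(43/61) = 13/43

13/43


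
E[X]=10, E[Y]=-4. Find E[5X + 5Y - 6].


E[5X + 5Y - 6] = 5*E[X] + 5*E[Y] - 6
= (5)*(10) + (5)*(-4) + (-6)
= 50 - 20 - 6 = 24

24


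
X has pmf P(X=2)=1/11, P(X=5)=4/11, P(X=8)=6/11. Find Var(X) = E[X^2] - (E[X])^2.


E[X] = 70/11, E[X^2] = 488/11
Var(X) = E[X^2] - (E[X])^2 = 488/11 - (70/11)^2 = 468/121

468/121


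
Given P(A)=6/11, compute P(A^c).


P(A') = 1 - P(A) = 1 - 6/11 = 5/11

5/11


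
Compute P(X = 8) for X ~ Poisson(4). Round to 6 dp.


P(X=8) = e^(-4) * 4^8 / 8!
≈ 0.01831563889 * 65536 / 40320
≈ 0.029770

0.029770


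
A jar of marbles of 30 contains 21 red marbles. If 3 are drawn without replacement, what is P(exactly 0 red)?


P(X=0) = C(21,0)*C(9,3) / C(30,3)
= 1*84 / 4060
= 84/4060 = 3/145

3/145


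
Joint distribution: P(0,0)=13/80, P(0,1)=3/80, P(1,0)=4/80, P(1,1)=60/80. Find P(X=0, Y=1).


Read from table: P(X=0, Y=1) = 3/80

3/80


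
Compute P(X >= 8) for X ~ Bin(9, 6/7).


P(X>=8) = P(X=8) + P(X=9)
= 15116544/40353607 + 10077696/40353607
= 25194240/40353607

25194240/40353607


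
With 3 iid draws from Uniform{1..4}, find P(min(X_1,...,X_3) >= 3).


P(min >= 3) = P(all X_i >= 3) = (P(X_1 >= 3))^3
= (2/4)^3 = (1/2)^3 = 1/8

1/8


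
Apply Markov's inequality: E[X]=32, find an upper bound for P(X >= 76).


Markov: P(X >= a) <= E[X]/a
P(X >= 76) <= 32/76 = 8/19

8/19


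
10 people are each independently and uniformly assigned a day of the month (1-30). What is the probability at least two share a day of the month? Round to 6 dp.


P(all different) = prod((30-i)/30 for i=0..9) = 0.184639
P(at least one match) = 1 - 0.184639 = 0.815361

0.815361


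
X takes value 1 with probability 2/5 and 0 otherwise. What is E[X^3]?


For Bernoulli: X in {0,1}
E[X^3] = 0^3*(1-2/5) + 1^3*2/5 = 2/5

2/5


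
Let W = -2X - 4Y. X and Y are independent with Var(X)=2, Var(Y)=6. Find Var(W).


Independence => Cov(X,Y)=0
Var(-2X - 4Y) = (-2)^2*Var(X) + (-4)^2*Var(Y)
= 4*2 + 16*6 = 104

104


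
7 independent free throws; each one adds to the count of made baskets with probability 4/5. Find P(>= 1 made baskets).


P(at least one) = 1 - P(none)
P(none) = (1 - 4/5)^7 = (1/5)^7 = 1/78125
P(at least one) = 1 - 1/78125 = 78124/78125

78124/78125


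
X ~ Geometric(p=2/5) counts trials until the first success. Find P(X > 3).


P(X > 3) = P(first 3 trials all fail) = (1-p)^3 = (3/5)^3 = 27/125

27/125


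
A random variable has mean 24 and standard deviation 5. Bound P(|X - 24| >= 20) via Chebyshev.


k = 20/5 = 4
Chebyshev: P(|X-mu| >= k*sigma) <= 1/k^2 = 1/4^2 = 1/16

1/16


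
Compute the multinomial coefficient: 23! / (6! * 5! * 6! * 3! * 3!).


23! = 25852016738884976640000
Denominator: 6!=720 * 5!=120 * 6!=720 * 3!=6 * 3!=6
Coefficient = 25852016738884976640000 / 2239488000 = 11543717465280

11543717465280


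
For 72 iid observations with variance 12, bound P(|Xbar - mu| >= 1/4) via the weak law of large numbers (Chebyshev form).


Var(Xbar) = Var(X)/n = 12/72
Chebyshev: P(|Xbar-mu| >= 1/4) <= Var(Xbar)/(1/4)^2 = (1/6)/(1/16) = 8/3
Bound exceeds 1, so trivial bound: 1

1


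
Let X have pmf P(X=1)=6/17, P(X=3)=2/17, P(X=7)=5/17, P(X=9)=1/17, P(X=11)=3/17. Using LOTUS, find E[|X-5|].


E[|X-5|] = sum(g(x)*P(x))
= 4*6/17 + 2*2/17 + 2*5/17 + 4*1/17 + 6*3/17
= 60/17

60/17


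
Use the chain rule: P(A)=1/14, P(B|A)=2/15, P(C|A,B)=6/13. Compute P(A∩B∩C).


P(A∩B∩C) = P(A) * P(B|A) * P(C|A∩B)
= 1/14 * 2/15 * 6/13
= 1/105 * 6/13 = 2/455

2/455


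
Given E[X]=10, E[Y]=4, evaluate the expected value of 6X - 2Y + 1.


E[6X - 2Y + 1] = 6*E[X] - 2*E[Y] + 1
= (6)*(10) + (-2)*(4) + (1)
= 60 - 8 + 1 = 53

53


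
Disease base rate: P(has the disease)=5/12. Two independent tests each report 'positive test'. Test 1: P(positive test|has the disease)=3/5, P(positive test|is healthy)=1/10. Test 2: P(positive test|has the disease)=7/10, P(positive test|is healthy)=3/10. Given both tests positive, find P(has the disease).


After test 1: P(+) = 3/5*5/12 + 1/10*7/12 = 37/120
P(B|+) = (1/4)/(37/120) = 30/37
After test 2 (use post1 as new prior): P(+) = 7/10*30/37 + 3/10*7/37 = 231/370
P(B|+,+) = (21/37)/(231/370) = 10/11

10/11


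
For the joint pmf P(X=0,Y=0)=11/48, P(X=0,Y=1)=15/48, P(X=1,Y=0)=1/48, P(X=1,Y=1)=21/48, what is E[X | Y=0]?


P(Y=0) = 12/48
E[X|Y=0] = (0*11 + 1*1)/12 = 1/12

1/12


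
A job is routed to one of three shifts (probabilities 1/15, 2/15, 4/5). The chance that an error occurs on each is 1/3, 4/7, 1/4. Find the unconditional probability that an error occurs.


P(A) = P(A|B1)P(B1) + P(A|B2)P(B2) + P(A|B3)P(B3)
= 1/3*1/15 + 4/7*2/15 + 1/4*4/5
= 1/45 + 8/105 + 1/5 = 94/315

94/315


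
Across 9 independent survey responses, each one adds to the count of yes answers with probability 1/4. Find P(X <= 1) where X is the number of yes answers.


P(X<=1) = P(X=0) + P(X=1)
= 19683/262144 + 59049/262144
= 19683/65536

19683/65536


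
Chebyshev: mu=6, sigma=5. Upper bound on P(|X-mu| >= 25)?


k = 25/5 = 5
Chebyshev: P(|X-mu| >= k*sigma) <= 1/k^2 = 1/5^2 = 1/25

1/25


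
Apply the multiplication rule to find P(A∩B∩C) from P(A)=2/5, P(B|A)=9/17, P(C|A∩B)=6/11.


P(A∩B∩C) = P(A) * P(B|A) * P(C|A∩B)
= 2/5 * 9/17 * 6/11
= 18/85 * 6/11 = 108/935

108/935


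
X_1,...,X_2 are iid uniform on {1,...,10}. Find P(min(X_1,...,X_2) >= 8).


P(min >= 8) = P(all X_i >= 8) = (P(X_1 >= 8))^2
= (3/10)^2 = 9/100

9/100


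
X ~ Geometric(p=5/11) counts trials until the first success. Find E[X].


For geometric (trials until first success), E[X] = 1/p = 1/(5/11) = 11/5

11/5


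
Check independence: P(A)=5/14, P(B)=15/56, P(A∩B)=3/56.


P(A)*P(B) = 5/14*15/56 = 75/784
P(A∩B) = 3/56 != 75/784, so not independent

No, A and B are not independent


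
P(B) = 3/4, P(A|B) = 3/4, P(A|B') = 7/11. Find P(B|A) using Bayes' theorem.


P(A) = P(A|B)P(B) + P(A|B')P(B') = 3/4*3/4 + 7/11*1/4 = 127/176
P(B|A) = P(A|B)P(B)/P(A) = (9/16)/(127/176) = 99/127

99/127


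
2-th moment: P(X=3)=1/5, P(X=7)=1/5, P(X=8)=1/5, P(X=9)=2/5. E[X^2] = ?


E[X^2] = sum(x^2 * P(x))
= 9*1/5 + 49*1/5 + 64*1/5 + 81*2/5
= 284/5

284/5


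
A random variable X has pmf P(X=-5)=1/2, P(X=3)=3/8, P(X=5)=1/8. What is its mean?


E[X] = sum(x * P(x))
= -5*1/2 + 3*3/8 + 5*1/8
= -3/4

-3/4


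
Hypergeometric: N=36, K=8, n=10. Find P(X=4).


P(X=4) = C(8,4)*C(28,6) / C(36,10)
= 70*376740 / 254186856
= 26371800/254186856 = 52325/504339

52325/504339


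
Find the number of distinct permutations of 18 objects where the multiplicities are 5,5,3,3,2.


18! = 6402373705728000
Denominator: 5!=120 * 5!=120 * 3!=6 * 3!=6 * 2!=2
Coefficient = 6402373705728000 / 1036800 = 6175128960

6175128960


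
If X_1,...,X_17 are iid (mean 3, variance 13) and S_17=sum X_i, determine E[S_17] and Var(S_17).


E[S_n] = n*mu = 17*3 = 51
Var(S_n) = n*sigma^2 = 17*13 = 221

E[S_17]=51, Var(S_17)=221


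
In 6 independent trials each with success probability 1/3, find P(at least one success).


P(at least one) = 1 - P(none)
P(none) = (1 - 1/3)^6 = (2/3)^6 = 64/729
P(at least one) = 1 - 64/729 = 665/729

665/729


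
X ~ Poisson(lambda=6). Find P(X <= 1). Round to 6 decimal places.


P(X<=1) = e^(-6)*6^0/0! + e^(-6)*6^1/1!
≈ 0.0024787522 + 0.0148725131
= 0.0173512653
≈ 0.017351

0.017351


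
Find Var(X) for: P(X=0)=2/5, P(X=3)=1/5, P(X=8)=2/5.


E[X] = 19/5, E[X^2] = 137/5
Var(X) = E[X^2] - (E[X])^2 = 137/5 - (19/5)^2 = 324/25

324/25


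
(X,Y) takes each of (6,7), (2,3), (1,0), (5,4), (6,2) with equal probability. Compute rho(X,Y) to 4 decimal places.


Cov(X,Y) = 3.2000, Var(X) = 4.4000, Var(Y) = 5.3600
rho = Cov/(sqrt(VarX)*sqrt(VarY)) = 0.6589

0.6589


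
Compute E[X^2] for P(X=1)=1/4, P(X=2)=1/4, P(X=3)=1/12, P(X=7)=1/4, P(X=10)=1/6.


E[X^2] = sum(g(x)*P(x))
= 1*1/4 + 4*1/4 + 9*1/12 + 49*1/4 + 100*1/6
= 371/12

371/12


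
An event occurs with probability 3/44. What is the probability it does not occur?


P(A') = 1 - P(A) = 1 - 3/44 = 41/44

41/44


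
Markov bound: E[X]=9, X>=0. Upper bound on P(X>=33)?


Markov: P(X >= a) <= E[X]/a
P(X >= 33) <= 9/33 = 3/11

3/11


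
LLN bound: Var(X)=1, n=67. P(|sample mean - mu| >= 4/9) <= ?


Var(Xbar) = Var(X)/n = 1/67
Chebyshev: P(|Xbar-mu| >= 4/9) <= Var(Xbar)/(4/9)^2 = (1/67)/(16/81) = 81/1072

81/1072


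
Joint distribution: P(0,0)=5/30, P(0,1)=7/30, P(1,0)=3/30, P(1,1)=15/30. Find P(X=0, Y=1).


Read from table: P(X=0, Y=1) = 7/30

7/30


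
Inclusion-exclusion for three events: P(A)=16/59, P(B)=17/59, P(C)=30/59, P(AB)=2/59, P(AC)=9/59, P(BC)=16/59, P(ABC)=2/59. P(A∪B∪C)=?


P(A∪B∪C) = P(A)+P(B)+P(C) - P(AB)-P(AC)-P(BC) + P(ABC)
= 16/59+17/59+30/59 - 2/59-9/59-16/59 + 2/59
= 38/59

38/59


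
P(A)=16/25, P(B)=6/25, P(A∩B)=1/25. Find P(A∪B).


P(A∪B) = P(A) + P(B) - P(A∩B)
= 16/25 + 6/25 - 1/25 = 21/25

21/25


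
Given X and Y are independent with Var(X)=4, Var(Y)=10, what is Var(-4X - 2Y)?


Independence => Cov(X,Y)=0
Var(-4X - 2Y) = (-4)^2*Var(X) + (-2)^2*Var(Y)
= 16*4 + 4*10 = 104

104


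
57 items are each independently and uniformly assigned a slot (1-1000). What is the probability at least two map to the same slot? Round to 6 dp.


P(all different) = prod((1000-i)/1000 for i=0..56) = 0.196531
P(at least one match) = 1 - 0.196531 = 0.803469

0.803469


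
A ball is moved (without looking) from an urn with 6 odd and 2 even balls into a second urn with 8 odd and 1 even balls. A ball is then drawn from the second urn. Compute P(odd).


P(transfer odd) = 6/8 = 3/4; P(transfer even) = 1/4
If odd transferred: Urn II has 9 odd of 10, so P(odd|odd moved) = 9/10
If even transferred: Urn II has 8 odd of 10, so P(odd|even moved) = 4/5
By total probability: P(odd) = 3/4*9/10 + 1/4*4/5 = 7/8

7/8


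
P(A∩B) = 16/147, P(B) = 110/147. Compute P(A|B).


P(A|B) = P(A∩B)/P(B) = (16/147)/(110/147) = 16/110 = 8/55

8/55


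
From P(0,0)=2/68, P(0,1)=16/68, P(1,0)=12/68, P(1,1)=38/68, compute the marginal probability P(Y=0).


P(Y=0) = P(0,0)+P(1,0) = 2/68 + 12/68 = 14/68 = 7/34

7/34


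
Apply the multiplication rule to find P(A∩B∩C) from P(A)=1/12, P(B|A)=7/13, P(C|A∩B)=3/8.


P(A∩B∩C) = P(A) * P(B|A) * P(C|A∩B)
= 1/12 * 7/13 * 3/8
= 7/156 * 3/8 = 7/416

7/416


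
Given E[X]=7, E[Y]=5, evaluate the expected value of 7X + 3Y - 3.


E[7X + 3Y - 3] = 7*E[X] + 3*E[Y] - 3
= (7)*(7) + (3)*(5) + (-3)
= 49 + 15 - 3 = 61

61


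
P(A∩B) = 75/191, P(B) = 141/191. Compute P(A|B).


P(A|B) = P(A∩B)/P(B) = (75/191)/(141/191) = 75/141 = 25/47

25/47


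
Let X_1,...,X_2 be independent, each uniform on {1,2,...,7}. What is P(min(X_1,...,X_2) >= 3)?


P(min >= 3) = P(all X_i >= 3) = (P(X_1 >= 3))^2
= (5/7)^2 = 25/49

25/49


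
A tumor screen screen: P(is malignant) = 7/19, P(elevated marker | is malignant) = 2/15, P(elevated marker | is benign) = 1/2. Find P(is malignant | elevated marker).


P(A) = P(A|B)P(B) + P(A|B')P(B') = 2/15*7/19 + 1/2*12/19 = 104/285
P(B|A) = P(A|B)P(B)/P(A) = (14/285)/(104/285) = 7/52

7/52


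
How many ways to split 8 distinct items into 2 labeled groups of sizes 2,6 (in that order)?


8! = 40320
Denominator: 2!=2 * 6!=720
Coefficient = 40320 / 1440 = 28

28


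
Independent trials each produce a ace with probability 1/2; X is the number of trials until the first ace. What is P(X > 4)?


P(X > 4) = P(first 4 trials all fail) = (1-p)^4 = (1/2)^4 = 1/16

1/16


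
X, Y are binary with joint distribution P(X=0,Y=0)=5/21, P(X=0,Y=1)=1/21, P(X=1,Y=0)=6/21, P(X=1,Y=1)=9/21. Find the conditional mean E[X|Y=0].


P(Y=0) = 11/21
E[X|Y=0] = (0*5 + 1*6)/11 = 6/11

6/11


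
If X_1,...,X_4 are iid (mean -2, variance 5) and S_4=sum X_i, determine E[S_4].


E[S_n] = n*E[X_1] = 4*-2 = -8

-8


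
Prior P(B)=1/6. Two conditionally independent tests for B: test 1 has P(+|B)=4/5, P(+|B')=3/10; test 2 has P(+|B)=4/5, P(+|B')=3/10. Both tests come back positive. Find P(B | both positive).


After test 1: P(+) = 4/5*1/6 + 3/10*5/6 = 23/60
P(B|+) = (2/15)/(23/60) = 8/23
After test 2 (use post1 as new prior): P(+) = 4/5*8/23 + 3/10*15/23 = 109/230
P(B|+,+) = (32/115)/(109/230) = 64/109

64/109


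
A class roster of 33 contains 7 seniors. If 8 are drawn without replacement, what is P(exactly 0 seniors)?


P(X=0) = C(7,0)*C(26,8) / C(33,8)
= 1*1562275 / 13884156
= 1562275/13884156 = 10925/97092

10925/97092


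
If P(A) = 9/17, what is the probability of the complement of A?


P(A') = 1 - P(A) = 1 - 9/17 = 8/17

8/17


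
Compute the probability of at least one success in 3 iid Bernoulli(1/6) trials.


P(at least one) = 1 - P(none)
P(none) = (1 - 1/6)^3 = (5/6)^3 = 125/216
P(at least one) = 1 - 125/216 = 91/216

91/216


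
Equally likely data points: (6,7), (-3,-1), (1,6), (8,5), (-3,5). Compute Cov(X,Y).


E[X]=9/5, E[Y]=22/5, E[XY]=76/5
Cov(X,Y) = E[XY] - E[X]E[Y] = 76/5 - 9/5*22/5 = 182/25

182/25


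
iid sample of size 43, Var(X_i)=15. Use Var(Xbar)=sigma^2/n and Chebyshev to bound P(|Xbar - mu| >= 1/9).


Var(Xbar) = Var(X)/n = 15/43
Chebyshev: P(|Xbar-mu| >= 1/9) <= Var(Xbar)/(1/9)^2 = (15/43)/(1/81) = 1215/43
Bound exceeds 1, so trivial bound: 1

1


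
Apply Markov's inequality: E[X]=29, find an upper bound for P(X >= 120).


Markov: P(X >= a) <= E[X]/a
P(X >= 120) <= 29/120

29/120


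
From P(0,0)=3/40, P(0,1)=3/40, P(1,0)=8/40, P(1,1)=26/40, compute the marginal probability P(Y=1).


P(Y=1) = P(0,1)+P(1,1) = 3/40 + 26/40 = 29/40

29/40


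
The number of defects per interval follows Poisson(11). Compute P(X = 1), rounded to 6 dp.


P(X=1) = e^(-11) * 11^1 / 1!
≈ 0.00001670170079 * 11 / 1
≈ 0.000184

0.000184


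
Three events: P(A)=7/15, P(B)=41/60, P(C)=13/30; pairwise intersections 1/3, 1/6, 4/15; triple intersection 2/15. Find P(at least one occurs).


P(A∪B∪C) = P(A)+P(B)+P(C) - P(AB)-P(AC)-P(BC) + P(ABC)
= 7/15+41/60+13/30 - 1/3-1/6-4/15 + 2/15
= 19/20

19/20


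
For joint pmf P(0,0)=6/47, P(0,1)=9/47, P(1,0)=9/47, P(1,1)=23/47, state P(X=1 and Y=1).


Read from table: P(X=1, Y=1) = 23/47

23/47


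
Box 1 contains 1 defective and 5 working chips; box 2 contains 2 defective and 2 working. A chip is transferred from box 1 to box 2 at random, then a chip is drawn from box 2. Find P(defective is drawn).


P(transfer defective) = 1/6; P(transfer working) = 5/6
If defective transferred: Urn II has 3 defective of 5, so P(defective|defective moved) = 3/5
If working transferred: Urn II has 2 defective of 5, so P(defective|working moved) = 2/5
By total probability: P(defective) = 1/6*3/5 + 5/6*2/5 = 13/30

13/30


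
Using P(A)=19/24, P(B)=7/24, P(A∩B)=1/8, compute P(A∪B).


P(A∪B) = P(A) + P(B) - P(A∩B)
= 19/24 + 7/24 - 1/8 = 23/24

23/24


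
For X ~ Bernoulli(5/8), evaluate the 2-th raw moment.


For Bernoulli: X in {0,1}
E[X^2] = 0^2*(1-5/8) + 1^2*5/8 = 5/8

5/8


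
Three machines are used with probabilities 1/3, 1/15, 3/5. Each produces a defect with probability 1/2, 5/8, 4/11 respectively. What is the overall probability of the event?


P(A) = P(A|B1)P(B1) + P(A|B2)P(B2) + P(A|B3)P(B3)
= 1/2*1/3 + 5/8*1/15 + 4/11*3/5
= 1/6 + 1/24 + 12/55 = 563/1320

563/1320


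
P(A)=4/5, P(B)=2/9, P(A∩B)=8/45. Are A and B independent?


P(A)*P(B) = 4/5*2/9 = 8/45
P(A∩B) = 8/45, which equals P(A)P(B), so independent

Yes, A and B are independent


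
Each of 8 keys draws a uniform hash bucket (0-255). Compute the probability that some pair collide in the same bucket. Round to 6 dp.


P(all different) = prod((256-i)/256 for i=0..7) = 0.895423
P(at least one match) = 1 - 0.895423 = 0.104577

0.104577
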